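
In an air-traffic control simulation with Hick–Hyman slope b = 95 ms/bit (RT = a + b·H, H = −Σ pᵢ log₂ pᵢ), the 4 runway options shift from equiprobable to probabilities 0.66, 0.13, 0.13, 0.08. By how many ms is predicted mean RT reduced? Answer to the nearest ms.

52 ms

The RT saving is b·ΔH. Equiprobable H₀ = log₂(4) = 2.0000 bits; with the given probabilities H = 1.4524 bits.
b·(H₀ − H) = 95 × (2.0000 − 1.4524) = 52.02 ms.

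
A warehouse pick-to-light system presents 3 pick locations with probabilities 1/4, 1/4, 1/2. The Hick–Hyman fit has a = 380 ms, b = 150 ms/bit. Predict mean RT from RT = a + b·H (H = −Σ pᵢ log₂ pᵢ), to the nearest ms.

605 ms

Each term −pᵢ log₂ pᵢ: 0.25·2 + 0.25·2 + 0.5·1; summed, H = 1.500 bits.
Mean RT = a + bH = 380 + 150·1.500 = 605.00 ms.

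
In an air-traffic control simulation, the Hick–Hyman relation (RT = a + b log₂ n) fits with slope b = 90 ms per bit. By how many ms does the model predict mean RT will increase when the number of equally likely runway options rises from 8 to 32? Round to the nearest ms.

180 ms

ΔRT = (a + b log₂ n₂) − (a + b log₂ n₁) = b·(log₂ n₂ − log₂ n₁).
log₂(32) − log₂(8) = log₂(32/8) = log₂(4) = 2.
ΔRT = 90 × 2.0000 = 180.000 ms.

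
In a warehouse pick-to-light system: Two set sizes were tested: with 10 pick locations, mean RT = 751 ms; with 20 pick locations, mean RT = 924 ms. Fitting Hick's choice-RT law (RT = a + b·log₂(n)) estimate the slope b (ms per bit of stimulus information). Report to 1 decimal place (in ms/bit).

173.0 ms/bit

Slope: b = (924 − 751) / (log₂ 20 − log₂ 10) = 173/1.0000 = 173.000 ms/bit.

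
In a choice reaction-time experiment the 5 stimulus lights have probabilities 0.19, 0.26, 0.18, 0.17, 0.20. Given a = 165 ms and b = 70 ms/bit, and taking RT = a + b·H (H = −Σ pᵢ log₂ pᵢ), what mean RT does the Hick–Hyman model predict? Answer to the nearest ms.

H = 0.19·log₂(1/0.19) + 0.26·log₂(1/0.26) + 0.18·log₂(1/0.18) + 0.17·log₂(1/0.17) + 0.20·log₂(1/0.20) = 2.3048 bits.
RT = 165 + 70 × 2.3048 = 326.34 ms.

326 ms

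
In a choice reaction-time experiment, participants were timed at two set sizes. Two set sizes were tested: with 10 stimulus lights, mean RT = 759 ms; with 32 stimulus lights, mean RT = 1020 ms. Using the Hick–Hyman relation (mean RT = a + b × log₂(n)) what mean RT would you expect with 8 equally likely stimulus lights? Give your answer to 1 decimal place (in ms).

Solve the two-equation system in a and b:
  b = (1020 − 759) / (log₂ 32 − log₂ 10) = 261 / (5 − 3.3219) = 155.536 ms/bit
  a = 759 − 155.536 × 3.3219 = 242.322 ms
Then RT(8) = 242.322 + 155.536 × log₂ 8 = 242.322 + 155.536 × 3 ≈ 708.929 ms.

708.9 ms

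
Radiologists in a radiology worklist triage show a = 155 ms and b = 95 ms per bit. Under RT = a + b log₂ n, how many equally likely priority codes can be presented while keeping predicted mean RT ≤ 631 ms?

95·log₂ n ≤ 631 − 155 = 476, giving log₂ n ≤ 5.0105 and n ≤ 32.234. The largest whole number is 32.

32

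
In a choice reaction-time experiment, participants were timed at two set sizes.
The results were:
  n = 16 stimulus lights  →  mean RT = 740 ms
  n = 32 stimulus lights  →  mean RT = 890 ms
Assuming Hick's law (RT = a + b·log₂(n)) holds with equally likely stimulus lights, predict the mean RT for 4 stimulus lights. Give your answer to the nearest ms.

440 ms

Solve the two-equation system in a and b:
  b = (890 − 740) / (log₂ 32 − log₂ 16) = 150 / (5 − 4) = 150 ms/bit
  a = 740 − 150 × 4 = 140 ms
Then RT(4) = 140 + 150 × log₂ 4 = 140 + 150 × 2 ≈ 440.000 ms.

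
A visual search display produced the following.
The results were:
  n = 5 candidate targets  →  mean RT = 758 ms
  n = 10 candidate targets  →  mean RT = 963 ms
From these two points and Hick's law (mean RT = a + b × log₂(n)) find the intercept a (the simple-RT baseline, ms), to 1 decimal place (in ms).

282.0 ms

b = (RT₂ − RT₁)/(log₂ n₂ − log₂ n₁) = (963 − 758)/(3.3219 − 2.3219) = 205.000 ms/bit.
a = RT₁ − b·log₂ n₁ = 758 − 205.000 × 2.3219 = 282.005 ms.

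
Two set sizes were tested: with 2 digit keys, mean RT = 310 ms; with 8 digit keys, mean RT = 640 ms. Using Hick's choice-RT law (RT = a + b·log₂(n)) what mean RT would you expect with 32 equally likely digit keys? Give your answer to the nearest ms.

970 ms

Fit slope and intercept:
  b = (640 − 310) / (log₂ 8 − log₂ 2) = 330 / (3 − 1) = 165 ms/bit
  a = 310 − 165 × 1 = 145 ms
Then RT(32) = 145 + 165 × log₂ 32 = 145 + 165 × 5 ≈ 970.000 ms.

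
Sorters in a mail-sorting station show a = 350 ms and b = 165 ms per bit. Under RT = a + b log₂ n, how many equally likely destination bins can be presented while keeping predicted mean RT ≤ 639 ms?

3

Information budget: (639 − 350)/165 = 1.7515 bits, so n ≤ 2^1.7515 = 3.367 → at most 3.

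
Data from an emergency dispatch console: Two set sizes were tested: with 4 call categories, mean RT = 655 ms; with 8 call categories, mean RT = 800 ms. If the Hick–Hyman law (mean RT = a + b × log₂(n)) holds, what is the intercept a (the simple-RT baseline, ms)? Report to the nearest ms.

b = (RT₂ − RT₁)/(log₂ n₂ − log₂ n₁) = (800 − 655)/(3 − 2) = 145 ms/bit.
a = RT₁ − b·log₂ n₁ = 655 − 145 × 2 = 365.000 ms.

365 ms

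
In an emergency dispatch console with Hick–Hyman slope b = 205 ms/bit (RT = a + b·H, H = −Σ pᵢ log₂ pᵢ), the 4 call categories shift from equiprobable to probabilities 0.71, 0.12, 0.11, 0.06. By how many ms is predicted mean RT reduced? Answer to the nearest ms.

141 ms

The RT saving is b·ΔH. Equiprobable H₀ = log₂(4) = 2.0000 bits; with the given probabilities H = 1.3117 bits.
b·(H₀ − H) = 205 × (2.0000 − 1.3117) = 141.10 ms.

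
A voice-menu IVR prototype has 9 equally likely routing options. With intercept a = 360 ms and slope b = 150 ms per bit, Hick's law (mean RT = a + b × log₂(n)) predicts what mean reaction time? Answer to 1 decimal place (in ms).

835.5 ms

log₂(9) = 3.1699 bits, so RT = 360 + 150 × 3.1699 ≈ 835.489 ms.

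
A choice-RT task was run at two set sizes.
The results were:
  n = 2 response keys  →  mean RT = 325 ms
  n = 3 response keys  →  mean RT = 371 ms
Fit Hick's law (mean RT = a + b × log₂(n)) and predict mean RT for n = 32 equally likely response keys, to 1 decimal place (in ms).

639.6 ms

Solve the two-equation system in a and b:
  b = (371 − 325) / (log₂ 3 − log₂ 2) = 46 / (1.5850 − 1) = 78.638 ms/bit
  a = 325 − 78.638 × 1 = 246.362 ms
Then RT(32) = 246.362 + 78.638 × log₂ 32 = 246.362 + 78.638 × 5 ≈ 639.550 ms.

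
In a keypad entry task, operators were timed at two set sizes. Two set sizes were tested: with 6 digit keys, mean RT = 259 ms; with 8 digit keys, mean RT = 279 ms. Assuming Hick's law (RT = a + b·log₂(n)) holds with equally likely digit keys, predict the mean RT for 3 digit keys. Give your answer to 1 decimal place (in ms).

With log₂ n on the abscissa the relation is linear; from the two conditions:
  b = (279 − 259) / (log₂ 8 − log₂ 6) = 20 / (3 − 2.5850) = 48.188 ms/bit
  a = 259 − 48.188 × 2.5850 = 134.435 ms
Then RT(3) = 134.435 + 48.188 × log₂ 3 = 134.435 + 48.188 × 1.5850 ≈ 210.812 ms.

210.8 ms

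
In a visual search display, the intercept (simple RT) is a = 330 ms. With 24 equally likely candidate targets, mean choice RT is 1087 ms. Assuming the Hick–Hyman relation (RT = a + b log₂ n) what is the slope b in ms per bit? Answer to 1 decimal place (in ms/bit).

165.1 ms/bit

log₂(24) = 4.5850 bits.
b = (RT − a)/log₂ n = (1087 − 330) / 4.5850 = 165.105 ms/bit.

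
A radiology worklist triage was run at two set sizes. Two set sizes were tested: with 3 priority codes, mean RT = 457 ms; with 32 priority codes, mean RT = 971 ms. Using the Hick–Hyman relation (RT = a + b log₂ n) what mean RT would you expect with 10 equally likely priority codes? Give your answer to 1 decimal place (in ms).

Solve the two-equation system in a and b:
  b = (971 − 457) / (log₂ 32 − log₂ 3) = 514 / (5 − 1.5850) = 150.511 ms/bit
  a = 457 − 150.511 × 1.5850 = 218.446 ms
Then RT(10) = 218.446 + 150.511 × log₂ 10 = 218.446 + 150.511 × 3.3219 ≈ 718.432 ms.

718.4 ms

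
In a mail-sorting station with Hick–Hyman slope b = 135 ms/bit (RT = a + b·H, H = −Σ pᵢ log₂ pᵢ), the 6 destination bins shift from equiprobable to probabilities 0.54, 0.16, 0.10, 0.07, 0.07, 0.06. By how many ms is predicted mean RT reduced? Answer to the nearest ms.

The RT saving is b·ΔH. Equiprobable H₀ = log₂(6) = 2.5850 bits; with the given probabilities H = 2.0159 bits.
b·(H₀ − H) = 135 × (2.5850 − 2.0159) = 76.82 ms.

77 ms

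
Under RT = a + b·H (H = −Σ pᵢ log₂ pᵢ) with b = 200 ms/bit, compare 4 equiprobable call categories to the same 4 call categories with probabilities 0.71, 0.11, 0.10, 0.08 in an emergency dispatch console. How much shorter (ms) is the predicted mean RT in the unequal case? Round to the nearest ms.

Equiprobable entropy H₀ = log₂ 4 = 2.0000 bits.
Skewed entropy H = −Σ pᵢ log₂ pᵢ = 1.3248 bits.
ΔRT = b·(H₀ − H) = 200 × 0.6752 = 135.04 ms.

135 ms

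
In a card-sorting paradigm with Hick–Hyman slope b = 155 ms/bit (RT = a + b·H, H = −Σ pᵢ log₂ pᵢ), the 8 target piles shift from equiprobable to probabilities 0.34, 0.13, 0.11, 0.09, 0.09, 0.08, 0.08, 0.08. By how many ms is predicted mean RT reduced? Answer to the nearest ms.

37 ms

Equiprobable entropy H₀ = log₂ 8 = 3.0000 bits.
Skewed entropy H = −Σ pᵢ log₂ pᵢ = 2.7619 bits.
ΔRT = b·(H₀ − H) = 155 × 0.2381 = 36.90 ms.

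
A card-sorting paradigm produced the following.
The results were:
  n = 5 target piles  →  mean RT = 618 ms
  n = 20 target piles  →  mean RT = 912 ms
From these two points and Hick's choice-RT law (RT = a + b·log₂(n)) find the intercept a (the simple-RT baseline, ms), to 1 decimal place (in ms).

The slope on a log₂ axis is (912 − 618) / (4.3219 − 2.3219) = 147.000 ms/bit.
Intercept: a = 618 − 147.000·log₂(5) = 276.677 ms.

276.7 ms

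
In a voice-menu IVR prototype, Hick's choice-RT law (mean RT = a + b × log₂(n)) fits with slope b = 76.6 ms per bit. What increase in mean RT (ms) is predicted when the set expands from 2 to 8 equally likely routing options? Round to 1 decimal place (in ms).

153.2 ms

Only the slope matters, since a is common to both: ΔRT = b·log₂(n₂/n₁).
log₂(8) − log₂(2) = log₂(8/2) = log₂(4) = 2.
ΔRT = 76.6 × 2.0000 = 153.200 ms.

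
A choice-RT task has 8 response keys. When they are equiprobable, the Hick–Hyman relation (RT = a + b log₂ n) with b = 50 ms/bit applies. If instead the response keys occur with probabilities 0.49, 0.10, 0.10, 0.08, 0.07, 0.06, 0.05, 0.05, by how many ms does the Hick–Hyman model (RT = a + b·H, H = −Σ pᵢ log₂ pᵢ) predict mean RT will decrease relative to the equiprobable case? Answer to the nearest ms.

Equiprobable entropy H₀ = log₂ 8 = 3.0000 bits.
Skewed entropy H = −Σ pᵢ log₂ pᵢ = 2.4045 bits.
ΔRT = b·(H₀ − H) = 50 × 0.5955 = 29.78 ms.

30 ms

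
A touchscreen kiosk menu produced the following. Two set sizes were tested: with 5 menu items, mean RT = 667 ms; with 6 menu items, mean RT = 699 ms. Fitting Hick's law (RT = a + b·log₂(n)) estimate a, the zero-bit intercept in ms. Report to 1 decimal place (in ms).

b = (RT₂ − RT₁)/(log₂ n₂ − log₂ n₁) = (699 − 667)/(2.5850 − 2.3219) = 121.657 ms/bit.
a = RT₁ − b·log₂ n₁ = 667 − 121.657 × 2.3219 = 384.521 ms.

384.5 ms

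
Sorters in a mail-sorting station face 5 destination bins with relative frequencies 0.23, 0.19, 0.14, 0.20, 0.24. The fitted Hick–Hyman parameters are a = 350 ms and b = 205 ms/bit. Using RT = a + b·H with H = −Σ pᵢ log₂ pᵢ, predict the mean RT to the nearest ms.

Entropy contributions −pᵢ log₂ pᵢ: 0.4877, 0.4552, 0.3971, 0.4644, 0.4941; sum H = 2.2985 bits.
RT = a + bH = 350 + 205·2.2985 = 821.20 ms.

821 ms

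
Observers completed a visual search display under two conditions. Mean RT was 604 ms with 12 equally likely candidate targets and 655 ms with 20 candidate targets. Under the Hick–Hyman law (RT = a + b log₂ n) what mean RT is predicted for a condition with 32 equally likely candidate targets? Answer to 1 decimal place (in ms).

701.9 ms

Fit slope and intercept:
  b = (655 − 604) / (log₂ 20 − log₂ 12) = 51 / (4.3219 − 3.5850) = 69.203 ms/bit
  a = 604 − 69.203 × 3.5850 = 355.911 ms
Then RT(32) = 355.911 + 69.203 × log₂ 32 = 355.911 + 69.203 × 5 ≈ 701.924 ms.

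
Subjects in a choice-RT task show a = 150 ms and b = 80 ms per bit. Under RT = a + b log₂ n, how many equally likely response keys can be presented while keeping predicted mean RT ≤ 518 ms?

Information budget: (518 − 150)/80 = 4.6000 bits, so n ≤ 2^4.6000 = 24.251 → at most 24.

24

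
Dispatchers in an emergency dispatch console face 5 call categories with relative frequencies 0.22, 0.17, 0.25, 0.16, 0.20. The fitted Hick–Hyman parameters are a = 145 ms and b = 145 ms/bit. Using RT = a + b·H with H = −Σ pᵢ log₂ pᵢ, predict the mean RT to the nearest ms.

479 ms

Entropy contributions −pᵢ log₂ pᵢ: 0.4806, 0.4346, 0.5000, 0.4230, 0.4644; sum H = 2.3026 bits.
RT = a + bH = 145 + 145·2.3026 = 478.87 ms.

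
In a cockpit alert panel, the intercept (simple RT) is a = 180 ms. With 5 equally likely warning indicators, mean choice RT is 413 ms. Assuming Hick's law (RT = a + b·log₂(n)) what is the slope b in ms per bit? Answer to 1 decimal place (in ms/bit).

100.3 ms/bit

b = (413 − 180) / log₂(5) = 233 / 2.3219 = 100.348 ms/bit.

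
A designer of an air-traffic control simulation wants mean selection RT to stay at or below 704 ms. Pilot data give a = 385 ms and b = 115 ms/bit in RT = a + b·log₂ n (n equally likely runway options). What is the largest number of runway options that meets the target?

6

Set 385 + 115·log₂ n ≤ 704 → log₂ n ≤ (704 − 385)/115 = 2.7739.
So n ≤ 2^2.7739 = 6.840; the largest integer n is 6.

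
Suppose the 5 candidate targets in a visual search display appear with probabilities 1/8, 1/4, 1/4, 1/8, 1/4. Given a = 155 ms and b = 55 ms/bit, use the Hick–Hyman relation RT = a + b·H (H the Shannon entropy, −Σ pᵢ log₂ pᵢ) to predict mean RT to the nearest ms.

H = −Σ pᵢ log₂ pᵢ = 0.125·3 + 0.25·2 + 0.25·2 + 0.125·3 + 0.25·2 = 2.250 bits.
RT = 155 + 55 × 2.250 = 278.75 ms.

279 ms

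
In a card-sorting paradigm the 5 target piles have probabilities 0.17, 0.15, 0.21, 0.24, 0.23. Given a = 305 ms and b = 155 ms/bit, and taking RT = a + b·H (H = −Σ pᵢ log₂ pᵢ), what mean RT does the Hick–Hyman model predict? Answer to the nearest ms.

661 ms

H = 0.17·log₂(1/0.17) + 0.15·log₂(1/0.15) + 0.21·log₂(1/0.21) + 0.24·log₂(1/0.24) + 0.23·log₂(1/0.23) = 2.2998 bits.
RT = 305 + 155 × 2.2998 = 661.46 ms.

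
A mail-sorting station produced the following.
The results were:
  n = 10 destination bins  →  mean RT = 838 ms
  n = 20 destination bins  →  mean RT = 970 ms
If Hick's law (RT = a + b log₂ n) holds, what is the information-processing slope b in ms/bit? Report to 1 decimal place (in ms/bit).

Slope: b = (970 − 838) / (log₂ 20 − log₂ 10) = 132/1.0000 = 132.000 ms/bit.

132.0 ms/bit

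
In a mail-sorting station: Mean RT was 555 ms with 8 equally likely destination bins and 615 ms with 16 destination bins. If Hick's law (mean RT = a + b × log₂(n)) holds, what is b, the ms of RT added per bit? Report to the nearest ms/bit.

60 ms/bit

The slope on a log₂ axis is (615 − 555) / (4 − 3) = 60 ms/bit.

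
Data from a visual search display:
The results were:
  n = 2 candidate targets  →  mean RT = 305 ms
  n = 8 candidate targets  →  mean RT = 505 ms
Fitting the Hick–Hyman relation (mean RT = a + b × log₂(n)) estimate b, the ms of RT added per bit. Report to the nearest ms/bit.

100 ms/bit

Slope: b = (505 − 305) / (log₂ 8 − log₂ 2) = 200/2.0000 = 100 ms/bit.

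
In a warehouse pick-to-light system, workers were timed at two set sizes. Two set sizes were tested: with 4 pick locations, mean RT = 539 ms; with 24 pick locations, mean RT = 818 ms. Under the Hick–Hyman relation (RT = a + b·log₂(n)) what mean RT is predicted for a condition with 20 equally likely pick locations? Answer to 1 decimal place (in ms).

789.6 ms

Fit slope and intercept:
  b = (818 − 539) / (log₂ 24 − log₂ 4) = 279 / (4.5850 − 2) = 107.932 ms/bit
  a = 539 − 107.932 × 2 = 323.136 ms
Then RT(20) = 323.136 + 107.932 × log₂ 20 = 323.136 + 107.932 × 4.3219 ≈ 789.610 ms.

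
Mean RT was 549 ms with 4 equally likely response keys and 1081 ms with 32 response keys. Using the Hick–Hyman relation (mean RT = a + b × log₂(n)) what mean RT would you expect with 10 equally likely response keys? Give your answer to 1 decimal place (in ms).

Fit slope and intercept:
  b = (1081 − 549) / (log₂ 32 − log₂ 4) = 532 / (5 − 2) = 177.333 ms/bit
  a = 549 − 177.333 × 2 = 194.333 ms
Then RT(10) = 194.333 + 177.333 × log₂ 10 = 194.333 + 177.333 × 3.3219 ≈ 783.422 ms.

783.4 ms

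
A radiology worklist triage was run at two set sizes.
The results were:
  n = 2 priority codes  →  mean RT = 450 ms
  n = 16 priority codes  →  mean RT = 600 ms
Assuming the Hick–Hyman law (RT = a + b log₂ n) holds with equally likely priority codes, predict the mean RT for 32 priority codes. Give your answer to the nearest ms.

650 ms

With log₂ n on the abscissa the relation is linear; from the two conditions:
  b = (600 − 450) / (log₂ 16 − log₂ 2) = 150 / (4 − 1) = 50 ms/bit
  a = 450 − 50 × 1 = 400 ms
Then RT(32) = 400 + 50 × log₂ 32 = 400 + 50 × 5 ≈ 650.000 ms.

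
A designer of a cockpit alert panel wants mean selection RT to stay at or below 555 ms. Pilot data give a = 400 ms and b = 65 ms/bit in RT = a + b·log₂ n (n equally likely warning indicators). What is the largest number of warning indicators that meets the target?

65·log₂ n ≤ 555 − 400 = 155, giving log₂ n ≤ 2.3846 and n ≤ 5.222. The largest whole number is 5.

5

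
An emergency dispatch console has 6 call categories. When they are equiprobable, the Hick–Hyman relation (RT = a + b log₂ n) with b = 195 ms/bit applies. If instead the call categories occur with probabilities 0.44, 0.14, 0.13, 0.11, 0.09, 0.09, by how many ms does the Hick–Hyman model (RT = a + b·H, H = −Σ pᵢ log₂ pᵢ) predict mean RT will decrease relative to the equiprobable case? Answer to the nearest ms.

The RT saving is b·ΔH. Equiprobable H₀ = log₂(6) = 2.5850 bits; with the given probabilities H = 2.2765 bits.
b·(H₀ − H) = 195 × (2.5850 − 2.2765) = 60.15 ms.

60 ms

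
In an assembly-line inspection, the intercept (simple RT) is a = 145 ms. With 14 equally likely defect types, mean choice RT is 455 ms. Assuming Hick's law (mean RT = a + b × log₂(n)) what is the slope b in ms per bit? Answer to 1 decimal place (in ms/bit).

b = (455 − 145) / log₂(14) = 310 / 3.8074 = 81.421 ms/bit.

81.4 ms/bit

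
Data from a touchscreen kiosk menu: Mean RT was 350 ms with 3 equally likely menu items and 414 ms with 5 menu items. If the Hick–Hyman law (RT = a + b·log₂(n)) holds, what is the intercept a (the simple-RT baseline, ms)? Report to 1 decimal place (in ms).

Slope: b = (414 − 350) / (log₂ 5 − log₂ 3) = 64/0.7370 = 86.843 ms/bit.
a = RT₁ − b·log₂ n₁ = 350 − 86.843 × 1.5850 = 212.358 ms.

212.4 ms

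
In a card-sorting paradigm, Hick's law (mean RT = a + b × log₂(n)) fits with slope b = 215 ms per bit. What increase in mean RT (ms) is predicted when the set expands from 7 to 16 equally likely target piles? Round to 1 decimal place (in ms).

Only the slope matters, since a is common to both: ΔRT = b·log₂(n₂/n₁).
log₂(16) − log₂(7) = 4 − 2.8074 = 1.1926.
ΔRT = 215 × 1.1926 = 256.419 ms.

256.4 ms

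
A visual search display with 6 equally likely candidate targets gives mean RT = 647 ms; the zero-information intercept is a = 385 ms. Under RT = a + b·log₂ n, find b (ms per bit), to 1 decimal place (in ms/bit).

101.4 ms/bit

b = (647 − 385) / log₂(6) = 262 / 2.5850 = 101.355 ms/bit.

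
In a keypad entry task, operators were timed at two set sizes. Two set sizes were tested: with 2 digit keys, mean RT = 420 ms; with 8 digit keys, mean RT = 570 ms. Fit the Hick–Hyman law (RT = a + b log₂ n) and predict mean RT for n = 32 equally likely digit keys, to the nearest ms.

With log₂ n on the abscissa the relation is linear; from the two conditions:
  b = (570 − 420) / (log₂ 8 − log₂ 2) = 150 / (3 − 1) = 75 ms/bit
  a = 420 − 75 × 1 = 345 ms
Then RT(32) = 345 + 75 × log₂ 32 = 345 + 75 × 5 ≈ 720.000 ms.

720 ms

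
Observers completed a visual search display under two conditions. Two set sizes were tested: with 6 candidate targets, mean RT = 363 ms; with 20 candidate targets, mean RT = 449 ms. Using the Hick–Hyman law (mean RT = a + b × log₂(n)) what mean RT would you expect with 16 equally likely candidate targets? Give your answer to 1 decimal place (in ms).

433.1 ms

With log₂ n on the abscissa the relation is linear; from the two conditions:
  b = (449 − 363) / (log₂ 20 − log₂ 6) = 86 / (4.3219 − 2.5850) = 49.512 ms/bit
  a = 363 − 49.512 × 2.5850 = 235.014 ms
Then RT(16) = 235.014 + 49.512 × log₂ 16 = 235.014 + 49.512 × 4 ≈ 433.061 ms.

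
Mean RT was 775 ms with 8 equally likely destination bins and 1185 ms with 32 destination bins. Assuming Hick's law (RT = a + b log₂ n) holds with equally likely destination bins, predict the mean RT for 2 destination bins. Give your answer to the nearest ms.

Fit slope and intercept:
  b = (1185 − 775) / (log₂ 32 − log₂ 8) = 410 / (5 − 3) = 205 ms/bit
  a = 775 − 205 × 3 = 160 ms
Then RT(2) = 160 + 205 × log₂ 2 = 160 + 205 × 1 ≈ 365.000 ms.

365 ms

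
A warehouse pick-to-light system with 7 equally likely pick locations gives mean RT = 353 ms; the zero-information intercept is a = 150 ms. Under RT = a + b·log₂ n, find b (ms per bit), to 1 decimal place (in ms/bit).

72.3 ms/bit

7 alternatives carry log₂ 7 = 2.8074 bits; the choice cost is 353 − 150 = 203 ms, so b = 203/2.8074 = 72.310 ms/bit.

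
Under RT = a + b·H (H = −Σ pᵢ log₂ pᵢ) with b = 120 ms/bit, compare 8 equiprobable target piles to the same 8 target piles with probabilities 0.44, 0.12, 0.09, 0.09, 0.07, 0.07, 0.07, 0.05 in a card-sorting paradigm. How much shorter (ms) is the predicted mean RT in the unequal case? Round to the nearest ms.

56 ms

The RT saving is b·ΔH. Equiprobable H₀ = log₂(8) = 3.0000 bits; with the given probabilities H = 2.5353 bits.
b·(H₀ − H) = 120 × (3.0000 − 2.5353) = 55.77 ms.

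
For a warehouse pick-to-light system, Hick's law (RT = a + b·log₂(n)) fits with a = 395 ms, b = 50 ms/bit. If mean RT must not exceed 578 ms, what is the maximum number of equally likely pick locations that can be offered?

Information budget: (578 − 395)/50 = 3.6600 bits, so n ≤ 2^3.6600 = 12.641 → at most 12.

12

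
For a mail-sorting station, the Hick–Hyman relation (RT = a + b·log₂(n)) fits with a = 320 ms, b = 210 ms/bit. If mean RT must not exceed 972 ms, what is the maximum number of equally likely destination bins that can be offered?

8

Set 320 + 210·log₂ n ≤ 972 → log₂ n ≤ (972 − 320)/210 = 3.1048.
So n ≤ 2^3.1048 = 8.603; the largest integer n is 8.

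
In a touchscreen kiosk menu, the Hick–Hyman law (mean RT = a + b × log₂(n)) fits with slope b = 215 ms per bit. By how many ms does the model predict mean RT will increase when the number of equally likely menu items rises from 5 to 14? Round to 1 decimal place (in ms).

ΔRT = (a + b log₂ n₂) − (a + b log₂ n₁) = b·(log₂ n₂ − log₂ n₁).
log₂(14) − log₂(5) = 3.8074 − 2.3219 = 1.4854.
ΔRT = 215 × 1.4854 = 319.367 ms.

319.4 ms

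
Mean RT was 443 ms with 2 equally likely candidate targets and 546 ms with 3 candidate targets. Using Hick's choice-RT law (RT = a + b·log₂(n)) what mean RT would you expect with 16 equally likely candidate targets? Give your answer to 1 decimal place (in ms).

971.2 ms

Solve the two-equation system in a and b:
  b = (546 − 443) / (log₂ 3 − log₂ 2) = 103 / (1.5850 − 1) = 176.080 ms/bit
  a = 443 − 176.080 × 1 = 266.920 ms
Then RT(16) = 266.920 + 176.080 × log₂ 16 = 266.920 + 176.080 × 4 ≈ 971.239 ms.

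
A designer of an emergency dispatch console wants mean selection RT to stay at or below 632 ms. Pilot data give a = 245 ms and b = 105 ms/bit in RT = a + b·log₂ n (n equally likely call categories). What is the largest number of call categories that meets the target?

Information budget: (632 − 245)/105 = 3.6857 bits, so n ≤ 2^3.6857 = 12.868 → at most 12.

12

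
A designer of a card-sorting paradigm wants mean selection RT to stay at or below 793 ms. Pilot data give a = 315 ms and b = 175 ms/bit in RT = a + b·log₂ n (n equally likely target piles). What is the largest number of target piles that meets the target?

Information budget: (793 − 315)/175 = 2.7314 bits, so n ≤ 2^2.7314 = 6.641 → at most 6.

6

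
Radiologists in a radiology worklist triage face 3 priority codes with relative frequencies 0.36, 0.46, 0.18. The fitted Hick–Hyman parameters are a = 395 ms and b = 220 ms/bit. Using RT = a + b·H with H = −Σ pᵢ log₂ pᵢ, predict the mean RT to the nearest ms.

H = 0.36·log₂(1/0.36) + 0.46·log₂(1/0.46) + 0.18·log₂(1/0.18) = 1.4913 bits.
RT = 395 + 220 × 1.4913 = 723.08 ms.

723 ms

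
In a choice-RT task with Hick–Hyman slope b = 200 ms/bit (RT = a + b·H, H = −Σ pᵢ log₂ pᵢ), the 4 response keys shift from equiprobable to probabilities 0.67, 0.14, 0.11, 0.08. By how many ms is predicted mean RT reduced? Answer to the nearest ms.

115 ms

The RT saving is b·ΔH. Equiprobable H₀ = log₂(4) = 2.0000 bits; with the given probabilities H = 1.4260 bits.
b·(H₀ − H) = 200 × (2.0000 − 1.4260) = 114.80 ms.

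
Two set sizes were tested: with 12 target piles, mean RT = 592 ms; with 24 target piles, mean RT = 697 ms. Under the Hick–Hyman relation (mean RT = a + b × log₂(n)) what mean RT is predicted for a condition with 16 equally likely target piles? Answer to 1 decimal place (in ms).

Fit slope and intercept:
  b = (697 − 592) / (log₂ 24 − log₂ 12) = 105 / (4.5850 − 3.5850) = 105.000 ms/bit
  a = 592 − 105.000 × 3.5850 = 215.579 ms
Then RT(16) = 215.579 + 105.000 × log₂ 16 = 215.579 + 105.000 × 4 ≈ 635.579 ms.

635.6 ms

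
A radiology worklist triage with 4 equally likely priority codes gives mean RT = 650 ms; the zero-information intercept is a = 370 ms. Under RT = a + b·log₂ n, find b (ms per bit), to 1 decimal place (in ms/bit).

4 alternatives carry log₂ 4 = 2 bits; the choice cost is 650 − 370 = 280 ms, so b = 280/2 = 140.000 ms/bit.

140.0 ms/bit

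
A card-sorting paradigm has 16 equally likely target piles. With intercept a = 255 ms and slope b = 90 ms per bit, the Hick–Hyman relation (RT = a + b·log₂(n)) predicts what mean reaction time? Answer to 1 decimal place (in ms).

615.0 ms

log₂(16) = 4 bits, so RT = 255 + 90 × 4 ≈ 615.000 ms.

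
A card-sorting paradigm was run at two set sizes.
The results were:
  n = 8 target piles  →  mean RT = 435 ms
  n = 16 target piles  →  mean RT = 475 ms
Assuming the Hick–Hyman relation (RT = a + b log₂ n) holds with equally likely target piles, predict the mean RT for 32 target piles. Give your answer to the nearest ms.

515 ms

With log₂ n on the abscissa the relation is linear; from the two conditions:
  b = (475 − 435) / (log₂ 16 − log₂ 8) = 40 / (4 − 3) = 40 ms/bit
  a = 435 − 40 × 3 = 315 ms
Then RT(32) = 315 + 40 × log₂ 32 = 315 + 40 × 5 ≈ 515.000 ms.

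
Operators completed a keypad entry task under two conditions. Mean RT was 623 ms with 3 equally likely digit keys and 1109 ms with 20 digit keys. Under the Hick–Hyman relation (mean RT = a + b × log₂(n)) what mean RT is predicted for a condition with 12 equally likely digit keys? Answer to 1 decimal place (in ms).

978.1 ms

Fit slope and intercept:
  b = (1109 − 623) / (log₂ 20 − log₂ 3) = 486 / (4.3219 − 1.5850) = 177.569 ms/bit
  a = 623 − 177.569 × 1.5850 = 341.560 ms
Then RT(12) = 341.560 + 177.569 × log₂ 12 = 341.560 + 177.569 × 3.5850 ≈ 978.138 ms.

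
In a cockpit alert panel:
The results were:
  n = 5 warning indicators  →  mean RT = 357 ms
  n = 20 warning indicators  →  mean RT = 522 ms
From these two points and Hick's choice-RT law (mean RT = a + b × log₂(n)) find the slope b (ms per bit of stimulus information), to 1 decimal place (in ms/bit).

82.5 ms/bit

b = (RT₂ − RT₁)/(log₂ n₂ − log₂ n₁) = (522 − 357)/(4.3219 − 2.3219) = 82.500 ms/bit.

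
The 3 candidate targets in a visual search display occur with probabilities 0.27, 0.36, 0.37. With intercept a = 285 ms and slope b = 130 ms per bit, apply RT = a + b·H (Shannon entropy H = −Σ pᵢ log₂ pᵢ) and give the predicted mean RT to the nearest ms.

H = 0.27·log₂(1/0.27) + 0.36·log₂(1/0.36) + 0.37·log₂(1/0.37) = 1.5714 bits.
RT = 285 + 130 × 1.5714 = 489.28 ms.

489 ms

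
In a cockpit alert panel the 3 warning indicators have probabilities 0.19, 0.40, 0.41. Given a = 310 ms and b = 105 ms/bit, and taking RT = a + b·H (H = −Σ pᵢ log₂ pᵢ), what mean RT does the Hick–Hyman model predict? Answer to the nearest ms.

H = 0.19·log₂(1/0.19) + 0.40·log₂(1/0.40) + 0.41·log₂(1/0.41) = 1.5114 bits.
RT = 310 + 105 × 1.5114 = 468.70 ms.

469 ms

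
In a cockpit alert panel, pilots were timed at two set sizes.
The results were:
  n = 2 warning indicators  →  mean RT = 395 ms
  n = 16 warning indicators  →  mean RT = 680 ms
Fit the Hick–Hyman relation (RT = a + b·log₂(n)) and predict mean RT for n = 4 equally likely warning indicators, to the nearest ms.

Solve the two-equation system in a and b:
  b = (680 − 395) / (log₂ 16 − log₂ 2) = 285 / (4 − 1) = 95 ms/bit
  a = 395 − 95 × 1 = 300 ms
Then RT(4) = 300 + 95 × log₂ 4 = 300 + 95 × 2 ≈ 490.000 ms.

490 ms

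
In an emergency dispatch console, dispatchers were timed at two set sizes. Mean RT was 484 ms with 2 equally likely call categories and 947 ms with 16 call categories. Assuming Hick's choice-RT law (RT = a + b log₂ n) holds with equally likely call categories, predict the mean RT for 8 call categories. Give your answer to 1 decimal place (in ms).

Fit slope and intercept:
  b = (947 − 484) / (log₂ 16 − log₂ 2) = 463 / (4 − 1) = 154.333 ms/bit
  a = 484 − 154.333 × 1 = 329.667 ms
Then RT(8) = 329.667 + 154.333 × log₂ 8 = 329.667 + 154.333 × 3 ≈ 792.667 ms.

792.7 ms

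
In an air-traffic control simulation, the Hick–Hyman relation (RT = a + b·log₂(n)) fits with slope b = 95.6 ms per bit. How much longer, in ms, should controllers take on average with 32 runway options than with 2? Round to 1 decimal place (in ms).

Only the slope matters, since a is common to both: ΔRT = b·log₂(n₂/n₁).
log₂(32) − log₂(2) = log₂(32/2) = log₂(16) = 4.
ΔRT = 95.6 × 4.0000 = 382.400 ms.

382.4 ms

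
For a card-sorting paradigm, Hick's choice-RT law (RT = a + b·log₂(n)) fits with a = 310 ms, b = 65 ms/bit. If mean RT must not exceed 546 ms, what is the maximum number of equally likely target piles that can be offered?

65·log₂ n ≤ 546 − 310 = 236, giving log₂ n ≤ 3.6308 and n ≤ 12.387. The largest whole number is 12.

12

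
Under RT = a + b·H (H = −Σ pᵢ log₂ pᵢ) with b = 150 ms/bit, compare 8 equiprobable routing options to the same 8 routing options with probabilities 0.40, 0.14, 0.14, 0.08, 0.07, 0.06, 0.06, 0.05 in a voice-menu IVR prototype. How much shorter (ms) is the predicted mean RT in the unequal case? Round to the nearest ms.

62 ms

Equiprobable entropy H₀ = log₂ 8 = 3.0000 bits.
Skewed entropy H = −Σ pᵢ log₂ pᵢ = 2.5862 bits.
ΔRT = b·(H₀ − H) = 150 × 0.4138 = 62.07 ms.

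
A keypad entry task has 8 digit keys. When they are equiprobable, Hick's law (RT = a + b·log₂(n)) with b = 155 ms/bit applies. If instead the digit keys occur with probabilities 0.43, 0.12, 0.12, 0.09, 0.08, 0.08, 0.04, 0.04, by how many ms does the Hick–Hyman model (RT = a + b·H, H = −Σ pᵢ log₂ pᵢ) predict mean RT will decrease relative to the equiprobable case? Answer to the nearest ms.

Equiprobable entropy H₀ = log₂ 8 = 3.0000 bits.
Skewed entropy H = −Σ pᵢ log₂ pᵢ = 2.5249 bits.
ΔRT = b·(H₀ − H) = 155 × 0.4751 = 73.64 ms.

74 ms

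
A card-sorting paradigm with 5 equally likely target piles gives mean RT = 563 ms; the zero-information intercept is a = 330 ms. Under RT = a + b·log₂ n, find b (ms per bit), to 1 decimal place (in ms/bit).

100.3 ms/bit

5 alternatives carry log₂ 5 = 2.3219 bits; the choice cost is 563 − 330 = 233 ms, so b = 233/2.3219 = 100.348 ms/bit.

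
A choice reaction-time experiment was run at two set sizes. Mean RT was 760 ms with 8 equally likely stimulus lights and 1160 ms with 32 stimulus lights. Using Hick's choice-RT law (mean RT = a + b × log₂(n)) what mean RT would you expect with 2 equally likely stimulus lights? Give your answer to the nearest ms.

Fit slope and intercept:
  b = (1160 − 760) / (log₂ 32 − log₂ 8) = 400 / (5 − 3) = 200 ms/bit
  a = 760 − 200 × 3 = 160 ms
Then RT(2) = 160 + 200 × log₂ 2 = 160 + 200 × 1 ≈ 360.000 ms.

360 ms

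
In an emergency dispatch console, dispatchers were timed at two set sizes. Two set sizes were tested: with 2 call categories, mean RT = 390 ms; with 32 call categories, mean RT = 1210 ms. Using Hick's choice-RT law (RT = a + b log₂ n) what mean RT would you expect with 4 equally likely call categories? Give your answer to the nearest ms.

595 ms

With log₂ n on the abscissa the relation is linear; from the two conditions:
  b = (1210 − 390) / (log₂ 32 − log₂ 2) = 820 / (5 − 1) = 205 ms/bit
  a = 390 − 205 × 1 = 185 ms
Then RT(4) = 185 + 205 × log₂ 4 = 185 + 205 × 2 ≈ 595.000 ms.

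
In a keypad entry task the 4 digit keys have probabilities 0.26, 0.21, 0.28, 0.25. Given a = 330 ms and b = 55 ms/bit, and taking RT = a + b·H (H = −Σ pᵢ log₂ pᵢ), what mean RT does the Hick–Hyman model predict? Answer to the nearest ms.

440 ms

H = 0.26·log₂(1/0.26) + 0.21·log₂(1/0.21) + 0.28·log₂(1/0.28) + 0.25·log₂(1/0.25) = 1.9923 bits.
RT = 330 + 55 × 1.9923 = 439.58 ms.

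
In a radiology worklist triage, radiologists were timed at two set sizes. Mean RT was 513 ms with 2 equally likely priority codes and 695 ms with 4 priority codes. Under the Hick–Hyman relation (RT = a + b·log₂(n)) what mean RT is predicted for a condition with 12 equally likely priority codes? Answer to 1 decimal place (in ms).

983.5 ms

With log₂ n on the abscissa the relation is linear; from the two conditions:
  b = (695 − 513) / (log₂ 4 − log₂ 2) = 182 / (2 − 1) = 182.000 ms/bit
  a = 513 − 182.000 × 1 = 331.000 ms
Then RT(12) = 331.000 + 182.000 × log₂ 12 = 331.000 + 182.000 × 3.5850 ≈ 983.463 ms.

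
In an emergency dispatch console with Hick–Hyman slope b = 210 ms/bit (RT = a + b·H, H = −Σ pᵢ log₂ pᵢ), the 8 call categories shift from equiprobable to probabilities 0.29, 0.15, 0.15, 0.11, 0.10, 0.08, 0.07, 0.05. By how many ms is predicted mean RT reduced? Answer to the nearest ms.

42 ms

The RT saving is b·ΔH. Equiprobable H₀ = log₂(8) = 3.0000 bits; with the given probabilities H = 2.7976 bits.
b·(H₀ − H) = 210 × (3.0000 − 2.7976) = 42.50 ms.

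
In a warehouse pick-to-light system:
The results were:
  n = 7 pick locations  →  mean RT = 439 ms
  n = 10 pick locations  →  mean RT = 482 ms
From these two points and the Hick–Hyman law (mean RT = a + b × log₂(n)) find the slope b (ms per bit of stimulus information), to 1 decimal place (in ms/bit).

b = (RT₂ − RT₁)/(log₂ n₂ − log₂ n₁) = (482 − 439)/(3.3219 − 2.8074) = 83.564 ms/bit.

83.6 ms/bit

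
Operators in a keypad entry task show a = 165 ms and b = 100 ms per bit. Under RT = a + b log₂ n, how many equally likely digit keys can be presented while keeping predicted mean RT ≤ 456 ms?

7

Information budget: (456 − 165)/100 = 2.9100 bits, so n ≤ 2^2.9100 = 7.516 → at most 7.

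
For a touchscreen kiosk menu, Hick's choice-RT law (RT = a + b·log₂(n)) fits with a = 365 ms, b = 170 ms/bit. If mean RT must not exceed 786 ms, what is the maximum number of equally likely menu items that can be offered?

170·log₂ n ≤ 786 − 365 = 421, giving log₂ n ≤ 2.4765 and n ≤ 5.565. The largest whole number is 5.

5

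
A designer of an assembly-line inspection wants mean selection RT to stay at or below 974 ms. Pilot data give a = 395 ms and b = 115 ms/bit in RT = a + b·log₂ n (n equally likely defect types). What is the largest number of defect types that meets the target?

32

Set 395 + 115·log₂ n ≤ 974 → log₂ n ≤ (974 − 395)/115 = 5.0348.
So n ≤ 2^5.0348 = 32.781; the largest integer n is 32.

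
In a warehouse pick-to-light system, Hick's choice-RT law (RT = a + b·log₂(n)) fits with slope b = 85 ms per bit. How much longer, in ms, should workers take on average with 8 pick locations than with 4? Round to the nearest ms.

85 ms

ΔRT = (a + b log₂ n₂) − (a + b log₂ n₁) = b·(log₂ n₂ − log₂ n₁).
log₂(8) − log₂(4) = log₂(8/4) = log₂(2) = 1.
ΔRT = 85 × 1.0000 = 85.000 ms.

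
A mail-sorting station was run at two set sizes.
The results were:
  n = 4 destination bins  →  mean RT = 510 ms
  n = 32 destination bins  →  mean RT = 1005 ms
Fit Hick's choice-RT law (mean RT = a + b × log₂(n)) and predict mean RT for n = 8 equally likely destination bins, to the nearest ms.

RT is linear in log₂ n, so two points fix the line:
  b = (1005 − 510) / (log₂ 32 − log₂ 4) = 495 / (5 − 2) = 165 ms/bit
  a = 510 − 165 × 2 = 180 ms
Then RT(8) = 180 + 165 × log₂ 8 = 180 + 165 × 3 ≈ 675.000 ms.

675 ms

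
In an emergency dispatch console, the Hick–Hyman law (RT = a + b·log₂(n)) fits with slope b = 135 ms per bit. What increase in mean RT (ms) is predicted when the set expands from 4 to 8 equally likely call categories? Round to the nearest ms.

135 ms

The intercept a cancels: ΔRT = b·(log₂ n₂ − log₂ n₁) = b·log₂(n₂/n₁).
log₂(8) − log₂(4) = log₂(8/4) = log₂(2) = 1.
ΔRT = 135 × 1.0000 = 135.000 ms.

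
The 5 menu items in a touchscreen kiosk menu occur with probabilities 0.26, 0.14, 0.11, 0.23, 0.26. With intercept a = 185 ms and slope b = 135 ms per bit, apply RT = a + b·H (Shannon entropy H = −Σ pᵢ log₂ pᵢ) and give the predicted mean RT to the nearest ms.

488 ms

Entropy contributions −pᵢ log₂ pᵢ: 0.5053, 0.3971, 0.3503, 0.4877, 0.5053; sum H = 2.2456 bits.
RT = a + bH = 185 + 135·2.2456 = 488.16 ms.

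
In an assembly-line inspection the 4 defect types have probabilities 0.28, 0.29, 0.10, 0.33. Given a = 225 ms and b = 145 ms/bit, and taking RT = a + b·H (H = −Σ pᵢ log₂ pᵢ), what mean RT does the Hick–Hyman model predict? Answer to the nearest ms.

Entropy contributions −pᵢ log₂ pᵢ: 0.5142, 0.5179, 0.3322, 0.5278; sum H = 1.8921 bits.
RT = a + bH = 225 + 145·1.8921 = 499.36 ms.

499 ms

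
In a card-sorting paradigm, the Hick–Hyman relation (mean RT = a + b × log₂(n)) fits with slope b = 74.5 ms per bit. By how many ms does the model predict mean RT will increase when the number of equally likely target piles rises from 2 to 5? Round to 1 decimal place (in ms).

98.5 ms

The intercept a cancels: ΔRT = b·(log₂ n₂ − log₂ n₁) = b·log₂(n₂/n₁).
log₂(5) − log₂(2) = 2.3219 − 1 = 1.3219.
ΔRT = 74.5 × 1.3219 = 98.484 ms.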